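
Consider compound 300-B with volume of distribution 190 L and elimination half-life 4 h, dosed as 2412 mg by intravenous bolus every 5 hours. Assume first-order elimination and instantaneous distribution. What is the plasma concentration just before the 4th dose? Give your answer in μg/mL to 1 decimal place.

f = (1/2)^(τ/t½) = (1/2)^(5/4) ≈ 0.4204.
C₀ = D/Vd = 2412/190 ≈ 12.695 μg/mL.
Before the 4th dose, 3 doses have been given. Superposition: Cmin = C₀·(f + f² + … + f^3).
≈ 12.695 × (0.4204 + 0.1767 + 0.0743) ≈ 12.695 × 0.6714 ≈ 8.523 μg/mL.

8.5 μg/mL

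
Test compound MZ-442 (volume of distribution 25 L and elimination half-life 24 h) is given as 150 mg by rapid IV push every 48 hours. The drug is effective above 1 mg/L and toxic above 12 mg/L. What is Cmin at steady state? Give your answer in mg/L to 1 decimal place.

τ = 48 h = 2 half-lives, so f = (1/2)^2 = 0.25.
At steady state, R = 1/(1 − 0.25) = 4/3.
Single-dose peak C₀ = D/Vd = 150/25 = 6 mg/L.
Steady-state peak Cmax,ss = C₀·R = 6 × 4/3 ≈ 8.000 mg/L.
Steady-state trough Cmin,ss = Cmax,ss·f ≈ 8.000 × 0.25 ≈ 2.000 mg/L.
Trough 2.0 mg/L vs MEC 1 mg/L: adequate.

2.0 mg/L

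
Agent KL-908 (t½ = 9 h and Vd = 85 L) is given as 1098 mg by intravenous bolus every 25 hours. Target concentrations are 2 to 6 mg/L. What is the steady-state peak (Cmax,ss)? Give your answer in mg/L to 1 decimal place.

Over one 25-h interval, 25/9 ≈ 2.7778 half-lives elapse, leaving f ≈ 0.1458 of each dose.
Accumulation ratio R = 1/(1 − f) ≈ 1/0.8542 ≈ 1.1707.
Each bolus raises the concentration by D/Vd = 1098/85 ≈ 12.918 mg/L.
Steady-state peak Cmax,ss = C₀·R ≈ 12.918 × 1.1707 ≈ 15.123 mg/L.
Peak 15.1 mg/L vs MTC 6 mg/L: exceeds toxic threshold.

15.1 mg/L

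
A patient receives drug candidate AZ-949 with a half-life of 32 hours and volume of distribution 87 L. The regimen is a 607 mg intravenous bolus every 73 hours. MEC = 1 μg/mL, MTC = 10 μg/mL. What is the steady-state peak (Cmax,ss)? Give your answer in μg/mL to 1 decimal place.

8.8 μg/mL

k = ln2/t½ = ln2/32 ≈ 0.021661 h⁻¹; fraction remaining f = e^(−kτ) = e^(−0.021661×73) ≈ 0.2057.
At steady state, accumulation factor R = 1/(1 − e^(−kτ)) ≈ 1.2590.
Each bolus raises the concentration by D/Vd = 607/87 ≈ 6.977 μg/mL.
Steady-state peak Cmax,ss = C₀·R ≈ 6.977 × 1.2590 ≈ 8.784 μg/mL.
Peak 8.8 μg/mL vs MTC 10 μg/mL: below toxic threshold.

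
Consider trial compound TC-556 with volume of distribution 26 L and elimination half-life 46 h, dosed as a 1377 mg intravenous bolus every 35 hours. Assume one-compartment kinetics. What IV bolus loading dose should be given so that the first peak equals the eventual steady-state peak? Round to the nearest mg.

f = (1/2)^(35/46) ≈ 0.590141; accumulation ratio R = 1/(1−f) ≈ 2.43986.
Loading dose to hit Cmax,ss on first dose: D_load = D_maint·R ≈ 1377 × 2.43986 ≈ 3359.69 mg.

3360 mg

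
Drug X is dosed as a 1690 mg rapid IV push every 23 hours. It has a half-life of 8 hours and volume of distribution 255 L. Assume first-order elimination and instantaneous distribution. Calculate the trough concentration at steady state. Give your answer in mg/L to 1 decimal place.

1.0 mg/L

τ/t½ = 23/8 ≈ 2.875, so fraction remaining f = (1/2)^(23/8) ≈ 0.1363.
At steady state, accumulation factor R = 1/(1 − e^(−kτ)) ≈ 1.1578.
Each bolus raises the concentration by D/Vd = 1690/255 ≈ 6.627 mg/L.
Steady-state peak Cmax,ss = C₀·R ≈ 6.627 × 1.1578 ≈ 7.673 mg/L.
Steady-state trough Cmin,ss = Cmax,ss·f ≈ 7.673 × 0.1363 ≈ 1.046 mg/L.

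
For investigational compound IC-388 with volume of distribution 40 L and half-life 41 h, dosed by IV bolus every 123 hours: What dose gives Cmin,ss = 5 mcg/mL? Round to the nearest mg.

τ/t½ = 123/41 ≈ 3, so f = (1/2)^(123/41) ≈ 0.125000.
Cmin,ss = (D/Vd)·f/(1−f), so D = Cmin,ss·Vd·(1−f)/f.
D = 5 × 40 × (1−f)/f ≈ 5 × 40 × 7.00000 ≈ 1400.00 mg.

1400 mg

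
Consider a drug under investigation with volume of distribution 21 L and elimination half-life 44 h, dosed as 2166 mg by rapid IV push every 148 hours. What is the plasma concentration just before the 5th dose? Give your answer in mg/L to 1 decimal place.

11.1 mg/L

f = (1/2)^(τ/t½) = (1/2)^(148/44) ≈ 0.0972.
C₀ = D/Vd = 2166/21 ≈ 103.143 mg/L.
Before the 5th dose, 4 doses have been given. Superposition: Cmin = C₀·(f + f² + … + f^4).
≈ 103.143 × (0.0972 + 0.0094 + 0.0009 + 0.0001) ≈ 103.143 × 0.1076 ≈ 11.098 mg/L.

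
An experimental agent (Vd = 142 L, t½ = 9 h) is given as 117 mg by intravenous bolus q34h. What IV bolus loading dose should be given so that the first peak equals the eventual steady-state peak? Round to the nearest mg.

126 mg

f = (1/2)^(34/9) ≈ 0.072908; accumulation ratio R = 1/(1−f) ≈ 1.07864.
Loading dose to hit Cmax,ss on first dose: D_load = D_maint·R ≈ 117 × 1.07864 ≈ 126.20 mg.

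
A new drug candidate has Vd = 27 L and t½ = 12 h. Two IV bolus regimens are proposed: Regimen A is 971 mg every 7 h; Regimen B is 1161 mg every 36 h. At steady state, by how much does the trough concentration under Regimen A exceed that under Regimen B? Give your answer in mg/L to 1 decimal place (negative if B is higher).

66.0 mg/L

Regimen A: f = (1/2)^(7/12) ≈ 0.6674; Cmin,ss = (971/27)·f/(1−f) ≈ 72.164 mg/L.
Regimen B: f = (1/2)^(36/12) ≈ 0.1250; Cmin,ss = (1161/27)·f/(1−f) ≈ 6.143 mg/L.
Difference ≈ 72.164 − 6.143 ≈ 66.021 mg/L.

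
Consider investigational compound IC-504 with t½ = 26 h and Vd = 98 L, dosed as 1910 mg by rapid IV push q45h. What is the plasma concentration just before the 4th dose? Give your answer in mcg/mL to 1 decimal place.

f = (1/2)^(τ/t½) = (1/2)^(45/26) ≈ 0.3013.
C₀ = D/Vd = 1910/98 ≈ 19.490 mcg/mL.
Before the 4th dose, 3 doses have been given. Superposition: Cmin = C₀·(f + f² + … + f^3).
≈ 19.490 × (0.3013 + 0.0908 + 0.0274) ≈ 19.490 × 0.4195 ≈ 8.176 mcg/mL.

8.2 mcg/mL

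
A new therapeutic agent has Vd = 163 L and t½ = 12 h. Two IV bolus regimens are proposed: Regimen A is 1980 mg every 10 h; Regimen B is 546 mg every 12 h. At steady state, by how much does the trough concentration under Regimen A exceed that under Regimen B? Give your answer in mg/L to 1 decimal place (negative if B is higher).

12.2 mg/L

Regimen A: f = (1/2)^(10/12) ≈ 0.5612; Cmin,ss = (1980/163)·f/(1−f) ≈ 15.536 mg/L.
Regimen B: f = (1/2)^(12/12) ≈ 0.5000; Cmin,ss = (546/163)·f/(1−f) ≈ 3.350 mg/L.
Difference ≈ 15.536 − 3.350 ≈ 12.186 mg/L.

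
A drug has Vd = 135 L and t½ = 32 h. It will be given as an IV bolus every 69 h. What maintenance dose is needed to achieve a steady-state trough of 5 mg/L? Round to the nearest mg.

2334 mg

τ/t½ = 69/32 ≈ 2.1562, so f = (1/2)^(69/32) ≈ 0.224339.
Cmin,ss = (D/Vd)·f/(1−f), so D = Cmin,ss·Vd·(1−f)/f.
D = 5 × 135 × (1−f)/f ≈ 5 × 135 × 3.45754 ≈ 2333.84 mg.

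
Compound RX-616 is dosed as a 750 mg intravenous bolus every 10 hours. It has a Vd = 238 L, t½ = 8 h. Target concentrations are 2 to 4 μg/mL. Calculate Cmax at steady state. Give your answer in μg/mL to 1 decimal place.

k = ln2/t½ = ln2/8 ≈ 0.086643 h⁻¹; fraction remaining f = e^(−kτ) = e^(−0.086643×10) ≈ 0.4204.
At steady state, accumulation factor R = 1/(1 − e^(−kτ)) ≈ 1.7253.
Single-dose peak C₀ = D/Vd = 750/238 ≈ 3.151 μg/mL.
Cmax,ss = C₀/(1 − f) ≈ 3.151/0.5796 ≈ 5.437 μg/mL.
Peak 5.4 μg/mL vs MTC 4 μg/mL: exceeds toxic threshold.

5.4 μg/mL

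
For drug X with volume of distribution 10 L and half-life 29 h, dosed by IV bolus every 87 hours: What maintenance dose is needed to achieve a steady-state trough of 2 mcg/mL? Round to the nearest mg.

τ/t½ = 87/29 ≈ 3, so f = (1/2)^(87/29) ≈ 0.125000.
Cmin,ss = (D/Vd)·f/(1−f), so D = Cmin,ss·Vd·(1−f)/f.
D = 2 × 10 × (1−f)/f ≈ 2 × 10 × 7.00000 ≈ 140.00 mg.

140 mg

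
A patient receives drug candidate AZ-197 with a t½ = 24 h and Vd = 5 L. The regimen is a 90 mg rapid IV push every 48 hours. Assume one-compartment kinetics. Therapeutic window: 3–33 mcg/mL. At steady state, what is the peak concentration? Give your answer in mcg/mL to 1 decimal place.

24.0 mcg/mL

τ = 48 h = 2 half-lives, so f = (1/2)^2 = 0.25.
Accumulation ratio R = 1/(1 − f) = 1/0.75 = 4/3.
Single-dose peak C₀ = D/Vd = 90/5 = 18 mcg/mL.
Steady-state peak Cmax,ss = C₀·R = 18 × 4/3 ≈ 24.000 mcg/mL.
Peak 24.0 mcg/mL vs MTC 33 mcg/mL: below toxic threshold.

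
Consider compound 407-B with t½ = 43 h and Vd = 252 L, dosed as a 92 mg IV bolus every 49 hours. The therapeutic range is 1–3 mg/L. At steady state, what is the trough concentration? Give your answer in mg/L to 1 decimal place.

0.3 mg/L

τ/t½ = 49/43 ≈ 1.1395, so fraction remaining f = (1/2)^(49/43) ≈ 0.4539.
Accumulation ratio R = 1/(1 − f) ≈ 1/0.5461 ≈ 1.8312.
Each bolus raises the concentration by D/Vd = 92/252 ≈ 0.365 mg/L.
Steady-state peak Cmax,ss = C₀·R ≈ 0.365 × 1.8312 ≈ 0.668 mg/L.
One interval later, Cmin,ss = Cmax,ss·e^(−kτ) ≈ 0.668 × 0.4539 ≈ 0.303 mg/L.
Trough 0.3 mg/L vs MEC 1 mg/L: subtherapeutic.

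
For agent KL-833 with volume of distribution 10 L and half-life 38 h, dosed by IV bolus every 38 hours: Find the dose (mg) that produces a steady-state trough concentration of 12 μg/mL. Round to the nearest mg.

120 mg

τ/t½ = 38/38 ≈ 1, so f = (1/2)^(38/38) ≈ 0.500000.
Cmin,ss = (D/Vd)·f/(1−f), so D = Cmin,ss·Vd·(1−f)/f.
D = 12 × 10 × (1−f)/f ≈ 12 × 10 × 1.00000 ≈ 120.00 mg.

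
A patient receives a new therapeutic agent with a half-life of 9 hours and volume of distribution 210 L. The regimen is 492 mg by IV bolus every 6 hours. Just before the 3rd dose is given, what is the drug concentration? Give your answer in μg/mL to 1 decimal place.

f = (1/2)^(τ/t½) = (1/2)^(6/9) ≈ 0.6300.
C₀ = D/Vd = 492/210 ≈ 2.343 μg/mL.
Before the 3rd dose, 2 doses have been given. Superposition: Cmin = C₀·(f + f²).
≈ 2.343 × (0.6300 + 0.3969) ≈ 2.343 × 1.0269 ≈ 2.406 μg/mL.

2.4 μg/mL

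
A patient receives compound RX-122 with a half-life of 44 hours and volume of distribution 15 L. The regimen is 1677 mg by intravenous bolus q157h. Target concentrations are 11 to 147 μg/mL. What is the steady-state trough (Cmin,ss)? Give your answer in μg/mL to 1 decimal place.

10.3 μg/mL

Over one 157-h interval, 157/44 ≈ 3.5682 half-lives elapse, leaving f ≈ 0.0843 of each dose.
Each bolus raises the concentration by D/Vd = 1677/15 ≈ 111.800 μg/mL.
Steady-state trough Cmin,ss = C₀·f/(1−f) ≈ 111.800 × 0.0843/0.9157 ≈ 10.292 μg/mL.
Trough 10.3 μg/mL vs MEC 11 μg/mL: subtherapeutic.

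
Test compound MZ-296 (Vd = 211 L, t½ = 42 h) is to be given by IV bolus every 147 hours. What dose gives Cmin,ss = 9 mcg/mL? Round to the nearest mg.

19586 mg

τ/t½ = 147/42 ≈ 3.5, so f = (1/2)^(147/42) ≈ 0.088388.
Cmin,ss = (D/Vd)·f/(1−f), so D = Cmin,ss·Vd·(1−f)/f.
D = 9 × 211 × (1−f)/f ≈ 9 × 211 × 10.31375 ≈ 19585.81 mg.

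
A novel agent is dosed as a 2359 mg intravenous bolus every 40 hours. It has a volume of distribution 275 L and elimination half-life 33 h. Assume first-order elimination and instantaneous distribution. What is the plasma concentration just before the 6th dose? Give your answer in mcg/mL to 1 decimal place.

f = (1/2)^(τ/t½) = (1/2)^(40/33) ≈ 0.4316.
C₀ = D/Vd = 2359/275 ≈ 8.578 mcg/mL.
Before the 6th dose, 5 doses have been given. Superposition: Cmin = C₀·(f + f² + … + f^5).
≈ 8.578 × (0.4316 + 0.1863 + 0.0804 + 0.0347 + 0.0150) ≈ 8.578 × 0.7480 ≈ 6.416 mcg/mL.

6.4 mcg/mL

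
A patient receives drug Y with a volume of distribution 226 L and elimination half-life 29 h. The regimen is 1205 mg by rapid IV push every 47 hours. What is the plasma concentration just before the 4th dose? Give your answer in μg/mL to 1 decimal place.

f = (1/2)^(τ/t½) = (1/2)^(47/29) ≈ 0.3252.
C₀ = D/Vd = 1205/226 ≈ 5.332 μg/mL.
Before the 4th dose, 3 doses have been given. Superposition: Cmin = C₀·(f + f² + … + f^3).
≈ 5.332 × (0.3252 + 0.1058 + 0.0344) ≈ 5.332 × 0.4654 ≈ 2.482 μg/mL.

2.5 μg/mL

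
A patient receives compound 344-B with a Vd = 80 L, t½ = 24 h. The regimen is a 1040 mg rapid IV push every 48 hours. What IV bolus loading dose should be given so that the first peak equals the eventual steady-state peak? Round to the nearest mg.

f = (1/2)^(48/24) ≈ 0.250000; accumulation ratio R = 1/(1−f) ≈ 1.33333.
Loading dose to hit Cmax,ss on first dose: D_load = D_maint·R ≈ 1040 × 1.33333 ≈ 1386.66 mg.

1387 mg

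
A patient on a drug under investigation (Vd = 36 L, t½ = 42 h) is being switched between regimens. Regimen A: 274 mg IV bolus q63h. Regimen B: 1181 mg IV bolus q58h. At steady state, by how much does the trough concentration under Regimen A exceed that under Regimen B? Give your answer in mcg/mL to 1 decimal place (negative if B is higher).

-16.3 mcg/mL

Regimen A: f = (1/2)^(63/42) ≈ 0.3536; Cmin,ss = (274/36)·f/(1−f) ≈ 4.164 mcg/mL.
Regimen B: f = (1/2)^(58/42) ≈ 0.3840; Cmin,ss = (1181/36)·f/(1−f) ≈ 20.450 mcg/mL.
Difference ≈ 4.164 − 20.450 ≈ -16.286 mcg/mL.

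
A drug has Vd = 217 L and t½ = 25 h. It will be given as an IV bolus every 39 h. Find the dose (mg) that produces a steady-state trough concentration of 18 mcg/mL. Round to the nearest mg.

τ/t½ = 39/25 ≈ 1.56, so f = (1/2)^(39/25) ≈ 0.339151.
Cmin,ss = (D/Vd)·f/(1−f), so D = Cmin,ss·Vd·(1−f)/f.
D = 18 × 217 × (1−f)/f ≈ 18 × 217 × 1.94854 ≈ 7611.00 mg.

7611 mg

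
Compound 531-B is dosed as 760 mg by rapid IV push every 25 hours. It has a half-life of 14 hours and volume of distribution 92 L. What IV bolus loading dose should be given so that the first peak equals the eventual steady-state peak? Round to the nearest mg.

1070 mg

f = (1/2)^(25/14) ≈ 0.290032; accumulation ratio R = 1/(1−f) ≈ 1.40851.
Loading dose to hit Cmax,ss on first dose: D_load = D_maint·R ≈ 760 × 1.40851 ≈ 1070.47 mg.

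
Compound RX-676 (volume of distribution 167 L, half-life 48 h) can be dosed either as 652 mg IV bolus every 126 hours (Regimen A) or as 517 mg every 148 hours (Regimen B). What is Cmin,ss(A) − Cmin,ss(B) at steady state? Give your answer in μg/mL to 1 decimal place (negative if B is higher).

Regimen A: f = (1/2)^(126/48) ≈ 0.1621; Cmin,ss = (652/167)·f/(1−f) ≈ 0.755 μg/mL.
Regimen B: f = (1/2)^(148/48) ≈ 0.1180; Cmin,ss = (517/167)·f/(1−f) ≈ 0.414 μg/mL.
Difference ≈ 0.755 − 0.414 ≈ 0.341 μg/mL.

0.3 μg/mL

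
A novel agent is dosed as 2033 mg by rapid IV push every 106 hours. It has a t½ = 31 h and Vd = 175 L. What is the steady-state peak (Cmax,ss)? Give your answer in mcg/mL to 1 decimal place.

12.8 mcg/mL

k = ln2/t½ = ln2/31 ≈ 0.022360 h⁻¹; fraction remaining f = e^(−kτ) = e^(−0.022360×106) ≈ 0.0935.
Accumulation ratio R = 1/(1 − f) ≈ 1/0.9065 ≈ 1.1031.
Single-dose peak C₀ = D/Vd = 2033/175 ≈ 11.617 mcg/mL.
Steady-state peak Cmax,ss = C₀·R ≈ 11.617 × 1.1031 ≈ 12.815 mcg/mL.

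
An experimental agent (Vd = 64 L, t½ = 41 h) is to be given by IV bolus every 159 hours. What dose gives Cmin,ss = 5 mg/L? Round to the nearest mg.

4385 mg

τ/t½ = 159/41 ≈ 3.878, so f = (1/2)^(159/41) ≈ 0.068013.
Cmin,ss = (D/Vd)·f/(1−f), so D = Cmin,ss·Vd·(1−f)/f.
D = 5 × 64 × (1−f)/f ≈ 5 × 64 × 13.70307 ≈ 4384.98 mg.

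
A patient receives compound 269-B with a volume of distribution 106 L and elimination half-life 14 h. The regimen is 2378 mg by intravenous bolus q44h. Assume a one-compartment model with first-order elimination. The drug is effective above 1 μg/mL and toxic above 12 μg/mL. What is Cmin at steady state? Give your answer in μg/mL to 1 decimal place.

2.9 μg/mL

τ/t½ = 44/14 ≈ 3.1429, so fraction remaining f = (1/2)^(44/14) ≈ 0.1132.
Accumulation ratio R = 1/(1 − f) ≈ 1/0.8868 ≈ 1.1276.
Single-dose peak C₀ = D/Vd = 2378/106 ≈ 22.434 μg/mL.
Cmax,ss = C₀/(1 − f) ≈ 22.434/0.8868 ≈ 25.298 μg/mL.
Steady-state trough Cmin,ss = Cmax,ss·f ≈ 25.298 × 0.1132 ≈ 2.864 μg/mL.
Trough 2.9 μg/mL vs MEC 1 μg/mL: adequate.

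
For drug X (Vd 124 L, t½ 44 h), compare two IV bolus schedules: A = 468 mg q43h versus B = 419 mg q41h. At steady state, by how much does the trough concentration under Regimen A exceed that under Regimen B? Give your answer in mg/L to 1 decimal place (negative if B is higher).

Regimen A: f = (1/2)^(43/44) ≈ 0.5079; Cmin,ss = (468/124)·f/(1−f) ≈ 3.895 mg/L.
Regimen B: f = (1/2)^(41/44) ≈ 0.5242; Cmin,ss = (419/124)·f/(1−f) ≈ 3.723 mg/L.
Difference ≈ 3.895 − 3.723 ≈ 0.172 mg/L.

0.2 mg/L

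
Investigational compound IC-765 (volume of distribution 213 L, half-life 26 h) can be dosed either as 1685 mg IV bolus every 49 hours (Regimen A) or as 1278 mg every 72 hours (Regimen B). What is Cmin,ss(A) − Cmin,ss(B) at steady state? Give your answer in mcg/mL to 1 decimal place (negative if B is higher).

Regimen A: f = (1/2)^(49/26) ≈ 0.2708; Cmin,ss = (1685/213)·f/(1−f) ≈ 2.938 mcg/mL.
Regimen B: f = (1/2)^(72/26) ≈ 0.1467; Cmin,ss = (1278/213)·f/(1−f) ≈ 1.032 mcg/mL.
Difference ≈ 2.938 − 1.032 ≈ 1.906 mcg/mL.

1.9 mcg/mL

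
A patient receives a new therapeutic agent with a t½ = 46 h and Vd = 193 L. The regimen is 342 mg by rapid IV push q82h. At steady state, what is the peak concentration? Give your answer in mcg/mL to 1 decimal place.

2.5 mcg/mL

Over one 82-h interval, 82/46 ≈ 1.7826 half-lives elapse, leaving f ≈ 0.2907 of each dose.
At steady state, accumulation factor R = 1/(1 − e^(−kτ)) ≈ 1.4098.
Each bolus raises the concentration by D/Vd = 342/193 ≈ 1.772 mcg/mL.
Steady-state peak Cmax,ss = C₀·R ≈ 1.772 × 1.4098 ≈ 2.498 mcg/mL.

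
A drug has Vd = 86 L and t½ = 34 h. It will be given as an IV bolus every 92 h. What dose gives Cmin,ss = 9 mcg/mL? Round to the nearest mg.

4276 mg

τ/t½ = 92/34 ≈ 2.7059, so f = (1/2)^(92/34) ≈ 0.153267.
Cmin,ss = (D/Vd)·f/(1−f), so D = Cmin,ss·Vd·(1−f)/f.
D = 9 × 86 × (1−f)/f ≈ 9 × 86 × 5.52456 ≈ 4276.01 mg.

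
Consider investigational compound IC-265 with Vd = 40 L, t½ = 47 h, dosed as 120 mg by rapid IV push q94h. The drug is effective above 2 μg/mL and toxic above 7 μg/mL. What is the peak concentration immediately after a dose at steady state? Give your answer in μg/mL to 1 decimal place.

τ = 94 h = 2 half-lives, so f = (1/2)^2 = 0.25.
At steady state, R = 1/(1 − 0.25) = 4/3.
Single-dose peak C₀ = D/Vd = 120/40 = 3 μg/mL.
Steady-state peak Cmax,ss = C₀·R = 3 × 4/3 ≈ 4.000 μg/mL.
Peak 4.0 μg/mL vs MTC 7 μg/mL: below toxic threshold.

4.0 μg/mL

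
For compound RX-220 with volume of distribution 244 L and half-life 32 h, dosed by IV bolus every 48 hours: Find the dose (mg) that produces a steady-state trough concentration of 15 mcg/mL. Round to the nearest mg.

τ/t½ = 48/32 ≈ 1.5, so f = (1/2)^(48/32) ≈ 0.353553.
Cmin,ss = (D/Vd)·f/(1−f), so D = Cmin,ss·Vd·(1−f)/f.
D = 15 × 244 × (1−f)/f ≈ 15 × 244 × 1.82843 ≈ 6692.05 mg.

6692 mg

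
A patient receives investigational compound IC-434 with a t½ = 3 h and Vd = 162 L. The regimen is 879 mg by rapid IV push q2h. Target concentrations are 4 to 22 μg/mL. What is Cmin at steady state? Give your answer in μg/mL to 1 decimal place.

k = ln2/t½ = ln2/3 ≈ 0.231049 h⁻¹; fraction remaining f = e^(−kτ) = e^(−0.231049×2) ≈ 0.6300.
At steady state, accumulation factor R = 1/(1 − e^(−kτ)) ≈ 2.7027.
Each bolus raises the concentration by D/Vd = 879/162 ≈ 5.426 μg/mL.
Steady-state peak Cmax,ss = C₀·R ≈ 5.426 × 2.7027 ≈ 14.665 μg/mL.
One interval later, Cmin,ss = Cmax,ss·e^(−kτ) ≈ 14.665 × 0.6300 ≈ 9.239 μg/mL.
Trough 9.2 μg/mL vs MEC 4 μg/mL: adequate.

9.2 μg/mL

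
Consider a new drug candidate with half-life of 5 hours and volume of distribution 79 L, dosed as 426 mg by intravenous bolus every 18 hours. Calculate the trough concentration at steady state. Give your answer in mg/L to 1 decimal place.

Over one 18-h interval, 18/5 ≈ 3.6 half-lives elapse, leaving f ≈ 0.0825 of each dose.
Single-dose peak C₀ = D/Vd = 426/79 ≈ 5.392 mg/L.
Steady-state trough Cmin,ss = C₀·f/(1−f) ≈ 5.392 × 0.0825/0.9175 ≈ 0.485 mg/L.

0.5 mg/L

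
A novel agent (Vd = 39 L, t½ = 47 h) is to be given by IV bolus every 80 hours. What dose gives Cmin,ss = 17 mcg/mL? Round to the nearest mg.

1494 mg

τ/t½ = 80/47 ≈ 1.7021, so f = (1/2)^(80/47) ≈ 0.307333.
Cmin,ss = (D/Vd)·f/(1−f), so D = Cmin,ss·Vd·(1−f)/f.
D = 17 × 39 × (1−f)/f ≈ 17 × 39 × 2.25380 ≈ 1494.27 mg.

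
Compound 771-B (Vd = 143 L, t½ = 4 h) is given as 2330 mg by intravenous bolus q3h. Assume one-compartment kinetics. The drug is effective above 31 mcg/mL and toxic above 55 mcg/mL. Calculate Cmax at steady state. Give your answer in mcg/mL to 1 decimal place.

Over one 3-h interval, 3/4 ≈ 0.75 half-lives elapse, leaving f ≈ 0.5946 of each dose.
At steady state, accumulation factor R = 1/(1 − e^(−kτ)) ≈ 2.4667.
Single-dose peak C₀ = D/Vd = 2330/143 ≈ 16.294 mcg/mL.
Steady-state peak Cmax,ss = C₀·R ≈ 16.294 × 2.4667 ≈ 40.192 mcg/mL.
Peak 40.2 mcg/mL vs MTC 55 mcg/mL: below toxic threshold.

40.2 mcg/mL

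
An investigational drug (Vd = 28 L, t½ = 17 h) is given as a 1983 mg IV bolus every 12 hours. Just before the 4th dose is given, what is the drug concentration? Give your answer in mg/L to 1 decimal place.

86.4 mg/L

f = (1/2)^(τ/t½) = (1/2)^(12/17) ≈ 0.6131.
C₀ = D/Vd = 1983/28 ≈ 70.821 mg/L.
Before the 4th dose, 3 doses have been given. Superposition: Cmin = C₀·(f + f² + … + f^3).
≈ 70.821 × (0.6131 + 0.3759 + 0.2305) ≈ 70.821 × 1.2195 ≈ 86.366 mg/L.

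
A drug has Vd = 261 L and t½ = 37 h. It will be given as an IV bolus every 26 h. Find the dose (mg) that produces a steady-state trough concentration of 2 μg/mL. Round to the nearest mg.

328 mg

τ/t½ = 26/37 ≈ 0.7027, so f = (1/2)^(26/37) ≈ 0.614420.
Cmin,ss = (D/Vd)·f/(1−f), so D = Cmin,ss·Vd·(1−f)/f.
D = 2 × 261 × (1−f)/f ≈ 2 × 261 × 0.62755 ≈ 327.58 mg.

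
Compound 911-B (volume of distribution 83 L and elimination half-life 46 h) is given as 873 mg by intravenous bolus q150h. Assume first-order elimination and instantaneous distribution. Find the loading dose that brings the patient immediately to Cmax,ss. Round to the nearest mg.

f = (1/2)^(150/46) ≈ 0.104323; accumulation ratio R = 1/(1−f) ≈ 1.11647.
Loading dose to hit Cmax,ss on first dose: D_load = D_maint·R ≈ 873 × 1.11647 ≈ 974.68 mg.

975 mg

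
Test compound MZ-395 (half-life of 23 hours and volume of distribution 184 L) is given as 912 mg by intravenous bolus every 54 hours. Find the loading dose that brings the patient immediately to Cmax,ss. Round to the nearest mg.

f = (1/2)^(54/23) ≈ 0.196442; accumulation ratio R = 1/(1−f) ≈ 1.24447.
Loading dose to hit Cmax,ss on first dose: D_load = D_maint·R ≈ 912 × 1.24447 ≈ 1134.96 mg.

1135 mg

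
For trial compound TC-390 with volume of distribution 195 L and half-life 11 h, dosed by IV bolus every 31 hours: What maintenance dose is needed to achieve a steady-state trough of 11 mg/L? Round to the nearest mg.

τ/t½ = 31/11 ≈ 2.8182, so f = (1/2)^(31/11) ≈ 0.141789.
Cmin,ss = (D/Vd)·f/(1−f), so D = Cmin,ss·Vd·(1−f)/f.
D = 11 × 195 × (1−f)/f ≈ 11 × 195 × 6.05273 ≈ 12983.11 mg.

12983 mg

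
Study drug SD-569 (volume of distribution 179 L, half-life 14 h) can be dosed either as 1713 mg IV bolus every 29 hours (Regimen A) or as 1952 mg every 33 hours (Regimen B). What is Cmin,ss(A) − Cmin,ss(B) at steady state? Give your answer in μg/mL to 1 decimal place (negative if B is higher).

Regimen A: f = (1/2)^(29/14) ≈ 0.2379; Cmin,ss = (1713/179)·f/(1−f) ≈ 2.987 μg/mL.
Regimen B: f = (1/2)^(33/14) ≈ 0.1952; Cmin,ss = (1952/179)·f/(1−f) ≈ 2.645 μg/mL.
Difference ≈ 2.987 − 2.645 ≈ 0.342 μg/mL.

0.3 μg/mL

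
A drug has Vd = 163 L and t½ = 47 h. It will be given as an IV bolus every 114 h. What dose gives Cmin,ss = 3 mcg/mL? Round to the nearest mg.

τ/t½ = 114/47 ≈ 2.4255, so f = (1/2)^(114/47) ≈ 0.186141.
Cmin,ss = (D/Vd)·f/(1−f), so D = Cmin,ss·Vd·(1−f)/f.
D = 3 × 163 × (1−f)/f ≈ 3 × 163 × 4.37227 ≈ 2138.04 mg.

2138 mg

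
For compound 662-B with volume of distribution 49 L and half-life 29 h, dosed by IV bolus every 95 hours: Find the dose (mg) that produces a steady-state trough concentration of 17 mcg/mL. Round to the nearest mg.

7235 mg

τ/t½ = 95/29 ≈ 3.2759, so f = (1/2)^(95/29) ≈ 0.103245.
Cmin,ss = (D/Vd)·f/(1−f), so D = Cmin,ss·Vd·(1−f)/f.
D = 17 × 49 × (1−f)/f ≈ 17 × 49 × 8.68570 ≈ 7235.19 mg.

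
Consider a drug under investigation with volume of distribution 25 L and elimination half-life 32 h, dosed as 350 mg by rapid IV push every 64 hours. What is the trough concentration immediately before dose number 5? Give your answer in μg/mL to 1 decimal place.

f = (1/2)^(τ/t½) = (1/2)^(64/32) ≈ 0.2500.
C₀ = D/Vd = 350/25 ≈ 14.000 μg/mL.
Before the 5th dose, 4 doses have been given. Superposition: Cmin = C₀·(f + f² + … + f^4).
≈ 14.000 × (0.2500 + 0.0625 + 0.0156 + 0.0039) ≈ 14.000 × 0.3320 ≈ 4.648 μg/mL.

4.6 μg/mL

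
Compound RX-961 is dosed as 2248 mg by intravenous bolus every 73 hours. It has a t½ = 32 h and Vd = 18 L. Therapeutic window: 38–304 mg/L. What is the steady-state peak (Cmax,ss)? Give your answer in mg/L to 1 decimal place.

157.2 mg/L

Over one 73-h interval, 73/32 ≈ 2.2812 half-lives elapse, leaving f ≈ 0.2057 of each dose.
At steady state, accumulation factor R = 1/(1 − e^(−kτ)) ≈ 1.2590.
Each bolus raises the concentration by D/Vd = 2248/18 ≈ 124.889 mg/L.
Cmax,ss = C₀/(1 − f) ≈ 124.889/0.7943 ≈ 157.232 mg/L.
Peak 157.2 mg/L vs MTC 304 mg/L: below toxic threshold.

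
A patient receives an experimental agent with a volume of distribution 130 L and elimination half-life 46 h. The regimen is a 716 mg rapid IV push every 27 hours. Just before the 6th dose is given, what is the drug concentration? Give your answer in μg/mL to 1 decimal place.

9.5 μg/mL

f = (1/2)^(τ/t½) = (1/2)^(27/46) ≈ 0.6657.
C₀ = D/Vd = 716/130 ≈ 5.508 μg/mL.
Before the 6th dose, 5 doses have been given. Superposition: Cmin = C₀·(f + f² + … + f^5).
≈ 5.508 × (0.6657 + 0.4432 + 0.2950 + 0.1964 + 0.1307) ≈ 5.508 × 1.7310 ≈ 9.534 μg/mL.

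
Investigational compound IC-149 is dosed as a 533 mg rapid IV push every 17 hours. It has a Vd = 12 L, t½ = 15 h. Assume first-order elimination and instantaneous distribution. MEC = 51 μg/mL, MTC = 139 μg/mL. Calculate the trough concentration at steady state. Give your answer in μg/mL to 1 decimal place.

τ/t½ = 17/15 ≈ 1.1333, so fraction remaining f = (1/2)^(17/15) ≈ 0.4559.
Accumulation ratio R = 1/(1 − f) ≈ 1/0.5441 ≈ 1.8379.
Each bolus raises the concentration by D/Vd = 533/12 ≈ 44.417 μg/mL.
Steady-state peak Cmax,ss = C₀·R ≈ 44.417 × 1.8379 ≈ 81.634 μg/mL.
Steady-state trough Cmin,ss = Cmax,ss·f ≈ 81.634 × 0.4559 ≈ 37.217 μg/mL.
Trough 37.2 μg/mL vs MEC 51 μg/mL: subtherapeutic.

37.2 μg/mL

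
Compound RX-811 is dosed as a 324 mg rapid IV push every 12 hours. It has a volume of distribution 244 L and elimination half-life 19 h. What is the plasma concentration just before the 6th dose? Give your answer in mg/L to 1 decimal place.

2.1 mg/L

f = (1/2)^(τ/t½) = (1/2)^(12/19) ≈ 0.6455.
C₀ = D/Vd = 324/244 ≈ 1.328 mg/L.
Before the 6th dose, 5 doses have been given. Superposition: Cmin = C₀·(f + f² + … + f^5).
≈ 1.328 × (0.6455 + 0.4167 + 0.2690 + 0.1736 + 0.1121) ≈ 1.328 × 1.6169 ≈ 2.147 mg/L.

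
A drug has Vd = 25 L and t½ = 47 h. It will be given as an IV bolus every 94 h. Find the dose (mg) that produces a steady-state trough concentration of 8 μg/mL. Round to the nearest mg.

τ/t½ = 94/47 ≈ 2, so f = (1/2)^(94/47) ≈ 0.250000.
Cmin,ss = (D/Vd)·f/(1−f), so D = Cmin,ss·Vd·(1−f)/f.
D = 8 × 25 × (1−f)/f ≈ 8 × 25 × 3.00000 ≈ 600.00 mg.

600 mg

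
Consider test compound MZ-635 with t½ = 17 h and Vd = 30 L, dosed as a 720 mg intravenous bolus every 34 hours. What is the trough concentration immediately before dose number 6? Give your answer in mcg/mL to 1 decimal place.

8.0 mcg/mL

f = (1/2)^(τ/t½) = (1/2)^(34/17) ≈ 0.2500.
C₀ = D/Vd = 720/30 ≈ 24.000 mcg/mL.
Before the 6th dose, 5 doses have been given. Superposition: Cmin = C₀·(f + f² + … + f^5).
≈ 24.000 × (0.2500 + 0.0625 + 0.0156 + 0.0039 + 0.0010) ≈ 24.000 × 0.3330 ≈ 7.992 mcg/mL.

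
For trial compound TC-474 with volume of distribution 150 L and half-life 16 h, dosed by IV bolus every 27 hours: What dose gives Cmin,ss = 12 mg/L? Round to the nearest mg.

τ/t½ = 27/16 ≈ 1.6875, so f = (1/2)^(27/16) ≈ 0.310464.
Cmin,ss = (D/Vd)·f/(1−f), so D = Cmin,ss·Vd·(1−f)/f.
D = 12 × 150 × (1−f)/f ≈ 12 × 150 × 2.22099 ≈ 3997.78 mg.

3998 mg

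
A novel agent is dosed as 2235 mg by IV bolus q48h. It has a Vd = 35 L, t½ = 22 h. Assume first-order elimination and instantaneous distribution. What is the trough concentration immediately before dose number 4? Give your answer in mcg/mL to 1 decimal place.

17.9 mcg/mL

f = (1/2)^(τ/t½) = (1/2)^(48/22) ≈ 0.2204.
C₀ = D/Vd = 2235/35 ≈ 63.857 mcg/mL.
Before the 4th dose, 3 doses have been given. Superposition: Cmin = C₀·(f + f² + … + f^3).
≈ 63.857 × (0.2204 + 0.0486 + 0.0107) ≈ 63.857 × 0.2797 ≈ 17.861 mcg/mL.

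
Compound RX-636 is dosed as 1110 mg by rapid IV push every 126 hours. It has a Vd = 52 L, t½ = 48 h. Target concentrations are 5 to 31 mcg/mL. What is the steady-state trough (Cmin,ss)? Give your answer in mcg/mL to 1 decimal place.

4.1 mcg/mL

Over one 126-h interval, 126/48 ≈ 2.625 half-lives elapse, leaving f ≈ 0.1621 of each dose.
Accumulation ratio R = 1/(1 − f) ≈ 1/0.8379 ≈ 1.1935.
Each bolus raises the concentration by D/Vd = 1110/52 ≈ 21.346 mcg/mL.
Steady-state peak Cmax,ss = C₀·R ≈ 21.346 × 1.1935 ≈ 25.476 mcg/mL.
Steady-state trough Cmin,ss = Cmax,ss·f ≈ 25.476 × 0.1621 ≈ 4.130 mcg/mL.
Trough 4.1 mcg/mL vs MEC 5 mcg/mL: subtherapeutic.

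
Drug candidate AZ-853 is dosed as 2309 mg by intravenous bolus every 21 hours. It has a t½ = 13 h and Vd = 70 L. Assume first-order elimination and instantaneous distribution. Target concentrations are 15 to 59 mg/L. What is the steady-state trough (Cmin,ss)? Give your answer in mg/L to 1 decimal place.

16.0 mg/L

Over one 21-h interval, 21/13 ≈ 1.6154 half-lives elapse, leaving f ≈ 0.3264 of each dose.
Accumulation ratio R = 1/(1 − f) ≈ 1/0.6736 ≈ 1.4846.
Each bolus raises the concentration by D/Vd = 2309/70 ≈ 32.986 mg/L.
Steady-state peak Cmax,ss = C₀·R ≈ 32.986 × 1.4846 ≈ 48.971 mg/L.
One interval later, Cmin,ss = Cmax,ss·e^(−kτ) ≈ 48.971 × 0.3264 ≈ 15.984 mg/L.
Trough 16.0 mg/L vs MEC 15 mg/L: adequate.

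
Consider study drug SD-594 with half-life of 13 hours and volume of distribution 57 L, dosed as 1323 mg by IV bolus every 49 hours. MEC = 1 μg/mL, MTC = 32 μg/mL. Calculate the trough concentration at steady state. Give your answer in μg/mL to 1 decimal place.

1.8 μg/mL

k = ln2/t½ = ln2/13 ≈ 0.053319 h⁻¹; fraction remaining f = e^(−kτ) = e^(−0.053319×49) ≈ 0.0733.
Accumulation ratio R = 1/(1 − f) ≈ 1/0.9267 ≈ 1.0791.
Each bolus raises the concentration by D/Vd = 1323/57 ≈ 23.211 μg/mL.
Cmax,ss = C₀/(1 − f) ≈ 23.211/0.9267 ≈ 25.047 μg/mL.
One interval later, Cmin,ss = Cmax,ss·e^(−kτ) ≈ 25.047 × 0.0733 ≈ 1.836 μg/mL.
Trough 1.8 μg/mL vs MEC 1 μg/mL: adequate.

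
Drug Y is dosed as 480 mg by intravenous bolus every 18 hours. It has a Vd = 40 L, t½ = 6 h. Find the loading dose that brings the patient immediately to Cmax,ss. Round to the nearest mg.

f = (1/2)^(18/6) ≈ 0.125000; accumulation ratio R = 1/(1−f) ≈ 1.14286.
Loading dose to hit Cmax,ss on first dose: D_load = D_maint·R ≈ 480 × 1.14286 ≈ 548.57 mg.

549 mg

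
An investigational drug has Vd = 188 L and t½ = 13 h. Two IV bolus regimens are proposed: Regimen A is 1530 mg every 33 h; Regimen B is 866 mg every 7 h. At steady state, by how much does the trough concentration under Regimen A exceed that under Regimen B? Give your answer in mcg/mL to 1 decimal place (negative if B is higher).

Regimen A: f = (1/2)^(33/13) ≈ 0.1721; Cmin,ss = (1530/188)·f/(1−f) ≈ 1.692 mcg/mL.
Regimen B: f = (1/2)^(7/13) ≈ 0.6885; Cmin,ss = (866/188)·f/(1−f) ≈ 10.181 mcg/mL.
Difference ≈ 1.692 − 10.181 ≈ -8.489 mcg/mL.

-8.5 mcg/mL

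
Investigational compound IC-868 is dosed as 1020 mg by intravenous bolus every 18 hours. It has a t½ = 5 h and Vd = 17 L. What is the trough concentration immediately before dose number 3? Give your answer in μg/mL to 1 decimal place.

f = (1/2)^(τ/t½) = (1/2)^(18/5) ≈ 0.0825.
C₀ = D/Vd = 1020/17 ≈ 60.000 μg/mL.
Before the 3rd dose, 2 doses have been given. Superposition: Cmin = C₀·(f + f²).
≈ 60.000 × (0.0825 + 0.0068) ≈ 60.000 × 0.0893 ≈ 5.358 μg/mL.

5.4 μg/mL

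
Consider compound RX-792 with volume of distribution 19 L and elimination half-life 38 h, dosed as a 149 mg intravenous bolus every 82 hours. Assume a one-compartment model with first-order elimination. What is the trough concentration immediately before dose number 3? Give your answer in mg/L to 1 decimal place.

2.2 mg/L

f = (1/2)^(τ/t½) = (1/2)^(82/38) ≈ 0.2241.
C₀ = D/Vd = 149/19 ≈ 7.842 mg/L.
Before the 3rd dose, 2 doses have been given. Superposition: Cmin = C₀·(f + f²).
≈ 7.842 × (0.2241 + 0.0502) ≈ 7.842 × 0.2743 ≈ 2.151 mg/L.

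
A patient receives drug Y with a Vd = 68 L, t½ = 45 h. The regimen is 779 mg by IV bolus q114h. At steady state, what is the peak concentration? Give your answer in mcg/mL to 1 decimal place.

τ/t½ = 114/45 ≈ 2.5333, so fraction remaining f = (1/2)^(114/45) ≈ 0.1727.
At steady state, accumulation factor R = 1/(1 − e^(−kτ)) ≈ 1.2088.
Single-dose peak C₀ = D/Vd = 779/68 ≈ 11.456 mcg/mL.
Steady-state peak Cmax,ss = C₀·R ≈ 11.456 × 1.2088 ≈ 13.848 mcg/mL.

13.8 mcg/mL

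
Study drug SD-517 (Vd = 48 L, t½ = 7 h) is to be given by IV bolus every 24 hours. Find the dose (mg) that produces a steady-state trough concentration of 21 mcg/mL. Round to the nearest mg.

9845 mg

τ/t½ = 24/7 ≈ 3.4286, so f = (1/2)^(24/7) ≈ 0.092875.
Cmin,ss = (D/Vd)·f/(1−f), so D = Cmin,ss·Vd·(1−f)/f.
D = 21 × 48 × (1−f)/f ≈ 21 × 48 × 9.76716 ≈ 9845.30 mg.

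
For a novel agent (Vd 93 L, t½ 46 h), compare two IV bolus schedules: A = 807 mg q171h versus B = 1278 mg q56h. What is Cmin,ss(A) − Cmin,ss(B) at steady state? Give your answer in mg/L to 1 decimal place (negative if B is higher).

-9.7 mg/L

Regimen A: f = (1/2)^(171/46) ≈ 0.0760; Cmin,ss = (807/93)·f/(1−f) ≈ 0.714 mg/L.
Regimen B: f = (1/2)^(56/46) ≈ 0.4301; Cmin,ss = (1278/93)·f/(1−f) ≈ 10.371 mg/L.
Difference ≈ 0.714 − 10.371 ≈ -9.657 mg/L.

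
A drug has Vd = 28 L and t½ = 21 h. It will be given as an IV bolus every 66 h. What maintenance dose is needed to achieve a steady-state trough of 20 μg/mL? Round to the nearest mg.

τ/t½ = 66/21 ≈ 3.1429, so f = (1/2)^(66/21) ≈ 0.113215.
Cmin,ss = (D/Vd)·f/(1−f), so D = Cmin,ss·Vd·(1−f)/f.
D = 20 × 28 × (1−f)/f ≈ 20 × 28 × 7.83275 ≈ 4386.34 mg.

4386 mg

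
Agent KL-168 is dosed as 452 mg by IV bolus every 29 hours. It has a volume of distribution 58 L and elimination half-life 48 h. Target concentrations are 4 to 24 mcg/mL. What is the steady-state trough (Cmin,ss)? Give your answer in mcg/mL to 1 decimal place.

15.0 mcg/mL

τ/t½ = 29/48 ≈ 0.60417, so fraction remaining f = (1/2)^(29/48) ≈ 0.6579.
At steady state, accumulation factor R = 1/(1 − e^(−kτ)) ≈ 2.9231.
Each bolus raises the concentration by D/Vd = 452/58 ≈ 7.793 mcg/mL.
Steady-state peak Cmax,ss = C₀·R ≈ 7.793 × 2.9231 ≈ 22.780 mcg/mL.
One interval later, Cmin,ss = Cmax,ss·e^(−kτ) ≈ 22.780 × 0.6579 ≈ 14.987 mcg/mL.
Trough 15.0 mcg/mL vs MEC 4 mcg/mL: adequate.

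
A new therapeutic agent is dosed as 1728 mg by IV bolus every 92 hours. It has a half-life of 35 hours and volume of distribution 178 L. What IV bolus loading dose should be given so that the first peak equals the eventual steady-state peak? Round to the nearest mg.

f = (1/2)^(92/35) ≈ 0.161704; accumulation ratio R = 1/(1−f) ≈ 1.19290.
Loading dose to hit Cmax,ss on first dose: D_load = D_maint·R ≈ 1728 × 1.19290 ≈ 2061.33 mg.

2061 mg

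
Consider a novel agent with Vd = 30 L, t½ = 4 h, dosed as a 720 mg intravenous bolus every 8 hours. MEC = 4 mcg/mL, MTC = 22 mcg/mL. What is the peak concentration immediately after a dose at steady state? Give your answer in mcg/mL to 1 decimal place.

32.0 mcg/mL

The dosing interval is 2 half-lives, so f = 2^(−2) = 0.25.
Accumulation ratio R = 1/(1 − f) = 1/0.75 = 4/3.
Single-dose peak C₀ = D/Vd = 720/30 = 24 mcg/mL.
Steady-state peak Cmax,ss = C₀·R = 24 × 4/3 ≈ 32.000 mcg/mL.
Peak 32.0 mcg/mL vs MTC 22 mcg/mL: exceeds toxic threshold.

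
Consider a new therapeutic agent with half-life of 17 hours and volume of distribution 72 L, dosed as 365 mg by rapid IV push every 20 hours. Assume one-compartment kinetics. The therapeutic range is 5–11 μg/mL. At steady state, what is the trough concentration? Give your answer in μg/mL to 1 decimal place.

4.0 μg/mL

Over one 20-h interval, 20/17 ≈ 1.1765 half-lives elapse, leaving f ≈ 0.4424 of each dose.
At steady state, accumulation factor R = 1/(1 − e^(−kτ)) ≈ 1.7934.
Single-dose peak C₀ = D/Vd = 365/72 ≈ 5.069 μg/mL.
Steady-state peak Cmax,ss = C₀·R ≈ 5.069 × 1.7934 ≈ 9.091 μg/mL.
One interval later, Cmin,ss = Cmax,ss·e^(−kτ) ≈ 9.091 × 0.4424 ≈ 4.022 μg/mL.
Trough 4.0 μg/mL vs MEC 5 μg/mL: subtherapeutic.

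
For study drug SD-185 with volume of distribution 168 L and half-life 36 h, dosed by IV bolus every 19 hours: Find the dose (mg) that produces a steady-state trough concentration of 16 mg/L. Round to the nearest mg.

τ/t½ = 19/36 ≈ 0.52778, so f = (1/2)^(19/36) ≈ 0.693622.
Cmin,ss = (D/Vd)·f/(1−f), so D = Cmin,ss·Vd·(1−f)/f.
D = 16 × 168 × (1−f)/f ≈ 16 × 168 × 0.44171 ≈ 1187.32 mg.

1187 mg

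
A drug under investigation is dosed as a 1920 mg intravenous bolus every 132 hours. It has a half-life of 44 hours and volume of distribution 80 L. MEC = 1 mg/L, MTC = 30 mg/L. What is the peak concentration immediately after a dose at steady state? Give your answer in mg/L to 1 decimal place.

27.4 mg/L

The dosing interval is 3 half-lives, so f = 2^(−3) = 0.125.
Accumulation ratio R = 1/(1 − f) = 1/0.875 = 8/7.
Single-dose peak C₀ = D/Vd = 1920/80 = 24 mg/L.
Steady-state peak Cmax,ss = C₀·R = 24 × 8/7 ≈ 27.429 mg/L.
Peak 27.4 mg/L vs MTC 30 mg/L: below toxic threshold.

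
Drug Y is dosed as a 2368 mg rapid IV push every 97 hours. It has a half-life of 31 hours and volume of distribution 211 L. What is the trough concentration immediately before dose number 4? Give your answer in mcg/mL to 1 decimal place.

f = (1/2)^(τ/t½) = (1/2)^(97/31) ≈ 0.1143.
C₀ = D/Vd = 2368/211 ≈ 11.223 mcg/mL.
Before the 4th dose, 3 doses have been given. Superposition: Cmin = C₀·(f + f² + … + f^3).
≈ 11.223 × (0.1143 + 0.0131 + 0.0015) ≈ 11.223 × 0.1289 ≈ 1.447 mcg/mL.

1.4 mcg/mL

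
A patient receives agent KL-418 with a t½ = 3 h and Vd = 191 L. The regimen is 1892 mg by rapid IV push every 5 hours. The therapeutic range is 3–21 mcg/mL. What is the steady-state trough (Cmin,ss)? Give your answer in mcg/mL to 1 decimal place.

τ/t½ = 5/3 ≈ 1.6667, so fraction remaining f = (1/2)^(5/3) ≈ 0.3150.
Accumulation ratio R = 1/(1 − f) ≈ 1/0.6850 ≈ 1.4599.
Each bolus raises the concentration by D/Vd = 1892/191 ≈ 9.906 mcg/mL.
Cmax,ss = C₀/(1 − f) ≈ 9.906/0.6850 ≈ 14.461 mcg/mL.
One interval later, Cmin,ss = Cmax,ss·e^(−kτ) ≈ 14.461 × 0.3150 ≈ 4.555 mcg/mL.
Trough 4.6 mcg/mL vs MEC 3 mcg/mL: adequate.

4.6 mcg/mL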